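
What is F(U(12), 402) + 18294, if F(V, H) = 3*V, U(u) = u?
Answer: 18330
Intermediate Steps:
F(U(12), 402) + 18294 = 3*12 + 18294 = 36 + 18294 = 18330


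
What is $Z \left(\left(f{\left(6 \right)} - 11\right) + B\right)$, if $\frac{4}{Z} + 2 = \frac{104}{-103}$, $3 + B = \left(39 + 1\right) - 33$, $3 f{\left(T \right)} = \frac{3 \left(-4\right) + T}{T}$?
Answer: $\frac{4532}{465} \approx 9.7462$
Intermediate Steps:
$f{\left(T \right)} = \frac{-12 + T}{3 T}$ ($f{\left(T \right)} = \frac{\left(3 \left(-4\right) + T\right) \frac{1}{T}}{3} = \frac{\left(-12 + T\right) \frac{1}{T}}{3} = \frac{\frac{1}{T} \left(-12 + T\right)}{3} = \frac{-12 + T}{3 T}$)
$B = 4$ ($B = -3 + \left(\left(39 + 1\right) - 33\right) = -3 + \left(40 - 33\right) = -3 + 7 = 4$)
$Z = - \frac{206}{155}$ ($Z = \frac{4}{-2 + \frac{104}{-103}} = \frac{4}{-2 + 104 \left(- \frac{1}{103}\right)} = \frac{4}{-2 - \frac{104}{103}} = \frac{4}{- \frac{310}{103}} = 4 \left(- \frac{103}{310}\right) = - \frac{206}{155} \approx -1.329$)
$Z \left(\left(f{\left(6 \right)} - 11\right) + B\right) = - \frac{206 \left(\left(\frac{-12 + 6}{3 \cdot 6} - 11\right) + 4\right)}{155} = - \frac{206 \left(\left(\frac{1}{3} \cdot \frac{1}{6} \left(-6\right) - 11\right) + 4\right)}{155} = - \frac{206 \left(\left(- \frac{1}{3} - 11\right) + 4\right)}{155} = - \frac{206 \left(- \frac{34}{3} + 4\right)}{155} = \left(- \frac{206}{155}\right) \left(- \frac{22}{3}\right) = \frac{4532}{465}$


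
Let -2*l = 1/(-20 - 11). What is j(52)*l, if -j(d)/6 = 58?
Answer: -174/31 ≈ -5.6129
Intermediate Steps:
j(d) = -348 (j(d) = -6*58 = -348)
l = 1/62 (l = -1/(2*(-20 - 11)) = -½/(-31) = -½*(-1/31) = 1/62 ≈ 0.016129)
j(52)*l = -348*1/62 = -174/31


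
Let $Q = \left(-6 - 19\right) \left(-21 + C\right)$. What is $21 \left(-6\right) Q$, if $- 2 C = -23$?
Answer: $-29925$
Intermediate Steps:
$C = \frac{23}{2}$ ($C = \left(- \frac{1}{2}\right) \left(-23\right) = \frac{23}{2} \approx 11.5$)
$Q = \frac{475}{2}$ ($Q = \left(-6 - 19\right) \left(-21 + \frac{23}{2}\right) = \left(-25\right) \left(- \frac{19}{2}\right) = \frac{475}{2} \approx 237.5$)
$21 \left(-6\right) Q = 21 \left(-6\right) \frac{475}{2} = \left(-126\right) \frac{475}{2} = -29925$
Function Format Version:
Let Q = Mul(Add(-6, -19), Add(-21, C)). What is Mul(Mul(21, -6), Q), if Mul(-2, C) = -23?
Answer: -29925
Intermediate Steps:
C = Rational(23, 2) (C = Mul(Rational(-1, 2), -23) = Rational(23, 2) ≈ 11.500)
Q = Rational(475, 2) (Q = Mul(Add(-6, -19), Add(-21, Rational(23, 2))) = Mul(-25, Rational(-19, 2)) = Rational(475, 2) ≈ 237.50)
Mul(Mul(21, -6), Q) = Mul(Mul(21, -6), Rational(475, 2)) = Mul(-126, Rational(475, 2)) = -29925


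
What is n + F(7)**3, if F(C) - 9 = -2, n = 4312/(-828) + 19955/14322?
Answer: 335189297/988218 ≈ 339.19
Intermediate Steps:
n = -3769477/988218 (n = 4312*(-1/828) + 19955*(1/14322) = -1078/207 + 19955/14322 = -3769477/988218 ≈ -3.8144)
F(C) = 7 (F(C) = 9 - 2 = 7)
n + F(7)**3 = -3769477/988218 + 7**3 = -3769477/988218 + 343 = 335189297/988218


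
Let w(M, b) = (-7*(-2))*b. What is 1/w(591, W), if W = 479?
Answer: 1/6706 ≈ 0.00014912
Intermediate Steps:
w(M, b) = 14*b
1/w(591, W) = 1/(14*479) = 1/6706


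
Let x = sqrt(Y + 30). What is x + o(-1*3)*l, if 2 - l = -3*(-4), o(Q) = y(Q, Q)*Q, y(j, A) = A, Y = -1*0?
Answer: -90 + sqrt(30) ≈ -84.523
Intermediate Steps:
Y = 0
x = sqrt(30) (x = sqrt(0 + 30) = sqrt(30) ≈ 5.4772)
o(Q) = Q**2 (o(Q) = Q*Q = Q**2)
l = -10 (l = 2 - (-3)*(-4) = 2 - 1*12 = 2 - 12 = -10)
x + o(-1*3)*l = sqrt(30) + (-1*3)**2*(-10) = sqrt(30) + (-3)**2*(-10) = sqrt(30) + 9*(-10) = sqrt(30) - 90 = -90 + sqrt(30)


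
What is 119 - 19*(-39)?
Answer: 860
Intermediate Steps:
119 - 19*(-39) = 119 + 741 = 860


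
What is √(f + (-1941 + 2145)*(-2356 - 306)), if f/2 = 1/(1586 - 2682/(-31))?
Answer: I*√91239364536401/12962 ≈ 736.92*I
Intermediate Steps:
f = 31/25924 (f = 2/(1586 - 2682/(-31)) = 2/(1586 - 2682*(-1/31)) = 2/(1586 + 2682/31) = 2/(51848/31) = 2*(31/51848) = 31/25924 ≈ 0.0011958)
√(f + (-1941 + 2145)*(-2356 - 306)) = √(31/25924 + (-1941 + 2145)*(-2356 - 306)) = √(31/25924 + 204*(-2662)) = √(31/25924 - 543048) = √(-14077976321/25924) = I*√91239364536401/12962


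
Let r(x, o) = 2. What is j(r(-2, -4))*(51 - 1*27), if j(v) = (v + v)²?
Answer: 384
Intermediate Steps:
j(v) = 4*v² (j(v) = (2*v)² = 4*v²)
j(r(-2, -4))*(51 - 1*27) = (4*2²)*(51 - 1*27) = (4*4)*(51 - 27) = 16*24 = 384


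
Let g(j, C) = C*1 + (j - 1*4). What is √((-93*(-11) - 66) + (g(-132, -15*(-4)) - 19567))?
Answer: I*√18686 ≈ 136.7*I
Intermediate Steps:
g(j, C) = -4 + C + j (g(j, C) = C + (j - 4) = C + (-4 + j) = -4 + C + j)
√((-93*(-11) - 66) + (g(-132, -15*(-4)) - 19567)) = √((-93*(-11) - 66) + ((-4 - 15*(-4) - 132) - 19567)) = √((1023 - 66) + ((-4 + 60 - 132) - 19567)) = √(957 + (-76 - 19567)) = √(957 - 19643) = √(-18686) = I*√18686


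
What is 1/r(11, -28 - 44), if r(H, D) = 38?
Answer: 1/38 ≈ 0.026316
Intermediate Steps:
1/r(11, -28 - 44) = 1/38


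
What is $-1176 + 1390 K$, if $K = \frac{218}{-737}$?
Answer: $- \frac{1169732}{737} \approx -1587.2$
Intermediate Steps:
$K = - \frac{218}{737}$ ($K = 218 \left(- \frac{1}{737}\right) = - \frac{218}{737} \approx -0.29579$)
$-1176 + 1390 K = -1176 + 1390 \left(- \frac{218}{737}\right) = -1176 - \frac{303020}{737} = - \frac{1169732}{737}$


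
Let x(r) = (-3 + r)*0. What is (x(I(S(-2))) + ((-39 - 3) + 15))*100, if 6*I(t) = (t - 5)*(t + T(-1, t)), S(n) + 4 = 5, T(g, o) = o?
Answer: -2700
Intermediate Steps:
S(n) = 1 (S(n) = -4 + 5 = 1)
I(t) = t*(-5 + t)/3 (I(t) = ((t - 5)*(t + t))/6 = ((-5 + t)*(2*t))/6 = (2*t*(-5 + t))/6 = t*(-5 + t)/3)
x(r) = 0
(x(I(S(-2))) + ((-39 - 3) + 15))*100 = (0 + ((-39 - 3) + 15))*100 = (0 + (-42 + 15))*100 = (0 - 27)*100 = -27*100 = -2700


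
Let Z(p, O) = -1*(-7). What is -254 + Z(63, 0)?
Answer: -247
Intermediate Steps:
Z(p, O) = 7
-254 + Z(63, 0) = -254 + 7 = -247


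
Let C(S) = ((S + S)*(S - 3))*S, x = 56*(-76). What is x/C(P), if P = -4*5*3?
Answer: 19/2025 ≈ 0.0093827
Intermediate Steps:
P = -60 (P = -20*3 = -60)
x = -4256
C(S) = 2*S**2*(-3 + S) (C(S) = ((2*S)*(-3 + S))*S = (2*S*(-3 + S))*S = 2*S**2*(-3 + S))
x/C(P) = -4256*1/(7200*(-3 - 60)) = -4256/(2*3600*(-63)) = -4256/(-453600) = -4256*(-1/453600) = 19/2025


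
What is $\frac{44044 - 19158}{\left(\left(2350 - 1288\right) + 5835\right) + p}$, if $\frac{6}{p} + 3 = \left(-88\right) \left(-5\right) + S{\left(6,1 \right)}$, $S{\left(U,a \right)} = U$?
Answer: $\frac{11024498}{3055377} \approx 3.6082$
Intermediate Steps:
$p = \frac{6}{443}$ ($p = \frac{6}{-3 + \left(\left(-88\right) \left(-5\right) + 6\right)} = \frac{6}{-3 + \left(440 + 6\right)} = \frac{6}{-3 + 446} = \frac{6}{443} \approx 0.013544$)
$\frac{44044 - 19158}{\left(\left(2350 - 1288\right) + 5835\right) + p} = \frac{44044 - 19158}{\left(\left(2350 - 1288\right) + 5835\right) + \frac{6}{443}} = \frac{24886}{\left(1062 + 5835\right) + \frac{6}{443}} = \frac{24886}{6897 + \frac{6}{443}} = \frac{24886}{\frac{3055377}{443}} = 24886 \cdot \frac{443}{3055377} = \frac{11024498}{3055377}$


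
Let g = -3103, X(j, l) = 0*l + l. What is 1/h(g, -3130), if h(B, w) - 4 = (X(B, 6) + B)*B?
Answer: 1/9609995 ≈ 1.0406e-7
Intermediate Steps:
X(j, l) = l (X(j, l) = 0 + l = l)
h(B, w) = 4 + B*(6 + B) (h(B, w) = 4 + (6 + B)*B = 4 + B*(6 + B))
1/h(g, -3130) = 1/(4 + (-3103)**2 + 6*(-3103)) = 1/(4 + 9628609 - 18618) = 1/9609995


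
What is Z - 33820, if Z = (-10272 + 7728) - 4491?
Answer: -40855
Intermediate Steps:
Z = -7035 (Z = -2544 - 4491 = -7035)
Z - 33820 = -7035 - 33820 = -40855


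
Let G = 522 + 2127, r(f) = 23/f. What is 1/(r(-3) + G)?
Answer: 3/7924 ≈ 0.00037860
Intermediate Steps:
G = 2649
1/(r(-3) + G) = 1/(23/(-3) + 2649) = 1/(23*(-1/3) + 2649) = 1/(-23/3 + 2649) = 1/(7924/3) = 3/7924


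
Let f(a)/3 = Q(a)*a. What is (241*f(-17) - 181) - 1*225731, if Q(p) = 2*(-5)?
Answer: -103002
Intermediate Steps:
Q(p) = -10
f(a) = -30*a (f(a) = 3*(-10*a) = -30*a)
(241*f(-17) - 181) - 1*225731 = (241*(-30*(-17)) - 181) - 1*225731 = (241*510 - 181) - 225731 = (122910 - 181) - 225731 = 122729 - 225731 = -103002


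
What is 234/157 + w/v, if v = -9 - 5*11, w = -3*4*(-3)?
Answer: 2331/2512 ≈ 0.92795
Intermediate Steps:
w = 36 (w = -12*(-3) = 36)
v = -64 (v = -9 - 55 = -64)
234/157 + w/v = 234/157 + 36/(-64) = 234*(1/157) + 36*(-1/64) = 234/157 - 9/16 = 2331/2512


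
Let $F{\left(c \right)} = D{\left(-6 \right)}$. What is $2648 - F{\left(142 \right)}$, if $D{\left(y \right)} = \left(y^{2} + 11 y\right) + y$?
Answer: $2684$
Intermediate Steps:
$D{\left(y \right)} = y^{2} + 12 y$
$F{\left(c \right)} = -36$ ($F{\left(c \right)} = - 6 \left(12 - 6\right) = \left(-6\right) 6 = -36$)
$2648 - F{\left(142 \right)} = 2648 - -36 = 2648 + 36 = 2684$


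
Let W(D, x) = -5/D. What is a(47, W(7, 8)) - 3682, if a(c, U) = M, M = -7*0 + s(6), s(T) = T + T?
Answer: -3670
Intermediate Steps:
s(T) = 2*T
M = 12 (M = -7*0 + 2*6 = 0 + 12 = 12)
a(c, U) = 12
a(47, W(7, 8)) - 3682 = 12 - 3682 = -3670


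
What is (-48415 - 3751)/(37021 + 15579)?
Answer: -26083/26300 ≈ -0.99175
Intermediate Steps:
(-48415 - 3751)/(37021 + 15579) = -52166/52600 = -52166*1/52600 = -26083/26300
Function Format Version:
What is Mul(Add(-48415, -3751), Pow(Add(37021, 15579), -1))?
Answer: Rational(-26083, 26300) ≈ -0.99175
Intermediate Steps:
Mul(Add(-48415, -3751), Pow(Add(37021, 15579), -1)) = Mul(-52166, Pow(52600, -1)) = Mul(-52166, Rational(1, 52600)) = Rational(-26083, 26300)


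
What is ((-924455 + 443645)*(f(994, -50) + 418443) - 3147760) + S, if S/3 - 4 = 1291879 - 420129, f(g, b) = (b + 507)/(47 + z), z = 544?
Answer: -39634919175006/197 ≈ -2.0119e+11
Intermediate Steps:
f(g, b) = 169/197 + b/591 (f(g, b) = (b + 507)/(47 + 544) = (507 + b)/591 = (507 + b)*(1/591) = 169/197 + b/591)
S = 2615262 (S = 12 + 3*(1291879 - 420129) = 12 + 3*871750 = 12 + 2615250 = 2615262)
((-924455 + 443645)*(f(994, -50) + 418443) - 3147760) + S = ((-924455 + 443645)*((169/197 + (1/591)*(-50)) + 418443) - 3147760) + 2615262 = (-480810*((169/197 - 50/591) + 418443) - 3147760) + 2615262 = (-480810*(457/591 + 418443) - 3147760) + 2615262 = (-480810*247300270/591 - 3147760) + 2615262 = (-39634814272900/197 - 3147760) + 2615262 = -39635434381620/197 + 2615262 = -39634919175006/197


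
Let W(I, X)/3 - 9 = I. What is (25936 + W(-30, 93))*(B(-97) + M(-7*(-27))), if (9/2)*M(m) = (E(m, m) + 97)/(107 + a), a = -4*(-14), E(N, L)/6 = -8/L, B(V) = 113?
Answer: 270521956099/92421 ≈ 2.9271e+6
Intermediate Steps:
E(N, L) = -48/L (E(N, L) = 6*(-8/L) = -48/L)
W(I, X) = 27 + 3*I
a = 56
M(m) = 194/1467 - 32/(489*m) (M(m) = 2*((-48/m + 97)/(107 + 56))/9 = 2*((97 - 48/m)/163)/9 = 2*((97 - 48/m)*(1/163))/9 = 2*(97/163 - 48/(163*m))/9 = 194/1467 - 32/(489*m))
(25936 + W(-30, 93))*(B(-97) + M(-7*(-27))) = (25936 + (27 + 3*(-30)))*(113 + 2*(-48 + 97*(-7*(-27)))/(1467*((-7*(-27))))) = (25936 + (27 - 90))*(113 + (2/1467)*(-48 + 97*189)/189) = (25936 - 63)*(113 + (2/1467)*(1/189)*(-48 + 18333)) = 25873*(113 + (2/1467)*(1/189)*18285) = 25873*(113 + 12190/92421) = 25873*(10455763/92421) = 270521956099/92421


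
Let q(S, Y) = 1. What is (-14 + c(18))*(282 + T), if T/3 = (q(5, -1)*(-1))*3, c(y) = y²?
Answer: 84630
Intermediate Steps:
T = -9 (T = 3*((1*(-1))*3) = 3*(-1*3) = 3*(-3) = -9)
(-14 + c(18))*(282 + T) = (-14 + 18²)*(282 - 9) = (-14 + 324)*273 = 310*273 = 84630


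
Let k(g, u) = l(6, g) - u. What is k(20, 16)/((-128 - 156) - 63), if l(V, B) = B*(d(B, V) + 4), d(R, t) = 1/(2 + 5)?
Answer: -468/2429 ≈ -0.19267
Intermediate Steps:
d(R, t) = 1/7
l(V, B) = 29*B/7 (l(V, B) = B*(1/7 + 4) = B*(29/7) = 29*B/7)
k(g, u) = -u + 29*g/7 (k(g, u) = 29*g/7 - u = -u + 29*g/7)
k(20, 16)/((-128 - 156) - 63) = (-1*16 + (29/7)*20)/((-128 - 156) - 63) = (-16 + 580/7)/(-284 - 63) = (468/7)/(-347) = (468/7)*(-1/347) = -468/2429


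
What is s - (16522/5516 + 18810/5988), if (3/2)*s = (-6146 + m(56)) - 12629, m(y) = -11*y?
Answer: -26699376728/2064363 ≈ -12933.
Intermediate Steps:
s = -38782/3 (s = 2*((-6146 - 11*56) - 12629)/3 = 2*((-6146 - 616) - 12629)/3 = 2*(-6762 - 12629)/3 = (⅔)*(-19391) = -38782/3 ≈ -12927.)
s - (16522/5516 + 18810/5988) = -38782/3 - (16522/5516 + 18810/5988) = -38782/3 - (16522*(1/5516) + 18810*(1/5988)) = -38782/3 - (8261/2758 + 3135/998) = -38782/3 - 1*4222702/688121 = -38782/3 - 4222702/688121 = -26699376728/2064363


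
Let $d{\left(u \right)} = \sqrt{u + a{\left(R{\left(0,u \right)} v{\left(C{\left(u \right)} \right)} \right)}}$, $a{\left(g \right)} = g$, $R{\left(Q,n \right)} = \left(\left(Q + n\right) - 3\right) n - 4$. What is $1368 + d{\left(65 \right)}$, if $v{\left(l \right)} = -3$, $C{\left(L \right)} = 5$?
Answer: $1368 + i \sqrt{12013} \approx 1368.0 + 109.6 i$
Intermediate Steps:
$R{\left(Q,n \right)} = -4 + n \left(-3 + Q + n\right)$ ($R{\left(Q,n \right)} = \left(-3 + Q + n\right) n - 4 = n \left(-3 + Q + n\right) - 4 = -4 + n \left(-3 + Q + n\right)$)
$d{\left(u \right)} = \sqrt{12 - 3 u^{2} + 10 u}$ ($d{\left(u \right)} = \sqrt{u + \left(-4 + u^{2} - 3 u + 0 u\right) \left(-3\right)} = \sqrt{u + \left(-4 + u^{2} - 3 u + 0\right) \left(-3\right)} = \sqrt{u + \left(-4 + u^{2} - 3 u\right) \left(-3\right)} = \sqrt{u + \left(12 - 3 u^{2} + 9 u\right)} = \sqrt{12 - 3 u^{2} + 10 u}$)
$1368 + d{\left(65 \right)} = 1368 + \sqrt{12 - 3 \cdot 65^{2} + 10 \cdot 65} = 1368 + \sqrt{12 - 12675 + 650} = 1368 + \sqrt{-12013} = 1368 + i \sqrt{12013}$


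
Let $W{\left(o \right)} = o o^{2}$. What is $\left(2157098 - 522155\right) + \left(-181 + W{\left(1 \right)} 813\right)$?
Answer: $1635575$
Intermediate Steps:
$W{\left(o \right)} = o^{3}$
$\left(2157098 - 522155\right) + \left(-181 + W{\left(1 \right)} 813\right) = \left(2157098 - 522155\right) - \left(181 - 1^{3} \cdot 813\right) = 1634943 + \left(-181 + 1 \cdot 813\right) = 1634943 + \left(-181 + 813\right) = 1634943 + 632 = 1635575$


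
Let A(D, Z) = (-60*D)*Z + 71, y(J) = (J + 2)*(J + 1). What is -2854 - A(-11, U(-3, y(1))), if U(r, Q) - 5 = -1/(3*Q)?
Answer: -18565/3 ≈ -6188.3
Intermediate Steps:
y(J) = (1 + J)*(2 + J) (y(J) = (2 + J)*(1 + J) = (1 + J)*(2 + J))
U(r, Q) = 5 - 1/(3*Q)
A(D, Z) = 71 - 60*D*Z (A(D, Z) = -60*D*Z + 71 = 71 - 60*D*Z)
-2854 - A(-11, U(-3, y(1))) = -2854 - (71 - 60*(-11)*(5 - 1/(3*(2 + 1² + 3*1)))) = -2854 - (71 - 60*(-11)*(5 - 1/(3*(2 + 1 + 3)))) = -2854 - (71 - 60*(-11)*(5 - ⅓/6)) = -2854 - (71 - 60*(-11)*(5 - ⅓*⅙)) = -2854 - (71 - 60*(-11)*(5 - 1/18)) = -2854 - (71 - 60*(-11)*89/18) = -2854 - (71 + 9790/3) = -2854 - 1*10003/3 = -2854 - 10003/3 = -18565/3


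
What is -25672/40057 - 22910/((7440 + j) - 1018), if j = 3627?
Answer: -1175683798/402532793 ≈ -2.9207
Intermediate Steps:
-25672/40057 - 22910/((7440 + j) - 1018) = -25672/40057 - 22910/((7440 + 3627) - 1018) = -25672*1/40057 - 22910/(11067 - 1018) = -25672/40057 - 22910/10049 = -1175683798/402532793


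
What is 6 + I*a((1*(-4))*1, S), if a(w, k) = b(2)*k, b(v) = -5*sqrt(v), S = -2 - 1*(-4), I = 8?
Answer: 6 - 80*sqrt(2) ≈ -107.14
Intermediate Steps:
S = 2 (S = -2 + 4 = 2)
a(w, k) = -5*k*sqrt(2) (a(w, k) = (-5*sqrt(2))*k = -5*k*sqrt(2))
6 + I*a((1*(-4))*1, S) = 6 + 8*(-5*2*sqrt(2)) = 6 + 8*(-10*sqrt(2)) = 6 - 80*sqrt(2)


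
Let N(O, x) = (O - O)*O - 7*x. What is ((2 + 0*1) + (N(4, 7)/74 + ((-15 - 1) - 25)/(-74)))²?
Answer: 4900/1369 ≈ 3.5793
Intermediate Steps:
N(O, x) = -7*x (N(O, x) = 0*O - 7*x = 0 - 7*x = -7*x)
((2 + 0*1) + (N(4, 7)/74 + ((-15 - 1) - 25)/(-74)))² = ((2 + 0*1) + (-7*7/74 + ((-15 - 1) - 25)/(-74)))² = ((2 + 0) + (-49*1/74 + (-16 - 25)*(-1/74)))² = (2 + (-49/74 - 41*(-1/74)))² = (2 + (-49/74 + 41/74))² = (2 - 4/37)² = (70/37)² = 4900/1369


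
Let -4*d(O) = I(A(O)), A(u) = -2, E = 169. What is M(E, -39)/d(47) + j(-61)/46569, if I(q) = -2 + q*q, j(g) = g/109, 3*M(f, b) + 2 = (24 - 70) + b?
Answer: 294409157/5076021 ≈ 58.000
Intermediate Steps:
M(f, b) = -16 + b/3 (M(f, b) = -⅔ + ((24 - 70) + b)/3 = -⅔ + (-46 + b)/3 = -⅔ + (-46/3 + b/3) = -16 + b/3)
j(g) = g/109 (j(g) = g*(1/109) = g/109)
I(q) = -2 + q²
d(O) = -½ (d(O) = -(-2 + (-2)²)/4 = -(-2 + 4)/4 = -¼*2 = -½)
M(E, -39)/d(47) + j(-61)/46569 = (-16 + (⅓)*(-39))/(-½) + ((1/109)*(-61))/46569 = (-16 - 13)*(-2) - 61/109*1/46569 = -29*(-2) - 61/5076021 = 58 - 61/5076021 = 294409157/5076021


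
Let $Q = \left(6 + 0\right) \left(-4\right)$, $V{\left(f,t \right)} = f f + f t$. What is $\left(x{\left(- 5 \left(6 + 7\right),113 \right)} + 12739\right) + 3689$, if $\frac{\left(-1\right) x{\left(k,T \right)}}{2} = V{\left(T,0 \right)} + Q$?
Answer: $-9062$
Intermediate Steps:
$V{\left(f,t \right)} = f^{2} + f t$
$Q = -24$ ($Q = 6 \left(-4\right) = -24$)
$x{\left(k,T \right)} = 48 - 2 T^{2}$ ($x{\left(k,T \right)} = - 2 \left(T \left(T + 0\right) - 24\right) = - 2 \left(T T - 24\right) = - 2 \left(T^{2} - 24\right) = - 2 \left(-24 + T^{2}\right) = 48 - 2 T^{2}$)
$\left(x{\left(- 5 \left(6 + 7\right),113 \right)} + 12739\right) + 3689 = \left(\left(48 - 2 \cdot 113^{2}\right) + 12739\right) + 3689 = \left(\left(48 - 25538\right) + 12739\right) + 3689 = \left(-25490 + 12739\right) + 3689 = -12751 + 3689 = -9062$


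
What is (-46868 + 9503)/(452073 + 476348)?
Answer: -37365/928421 ≈ -0.040246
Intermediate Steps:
(-46868 + 9503)/(452073 + 476348) = -37365/928421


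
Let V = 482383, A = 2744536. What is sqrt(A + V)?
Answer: sqrt(3226919) ≈ 1796.4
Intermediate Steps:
sqrt(A + V) = sqrt(2744536 + 482383) = sqrt(3226919)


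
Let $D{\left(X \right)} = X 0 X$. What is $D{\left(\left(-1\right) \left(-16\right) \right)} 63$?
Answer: $0$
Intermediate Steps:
$D{\left(X \right)} = 0$ ($D{\left(X \right)} = 0 X = 0$)
$D{\left(\left(-1\right) \left(-16\right) \right)} 63 = 0 \cdot 63 = 0$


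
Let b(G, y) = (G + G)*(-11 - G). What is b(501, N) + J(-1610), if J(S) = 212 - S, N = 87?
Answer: -511202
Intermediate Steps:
b(G, y) = 2*G*(-11 - G) (b(G, y) = (2*G)*(-11 - G) = 2*G*(-11 - G))
b(501, N) + J(-1610) = -2*501*(11 + 501) + (212 - 1*(-1610)) = -2*501*512 + (212 + 1610) = -513024 + 1822 = -511202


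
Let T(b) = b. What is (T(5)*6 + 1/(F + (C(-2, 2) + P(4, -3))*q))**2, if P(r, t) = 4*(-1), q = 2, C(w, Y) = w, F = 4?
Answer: 57121/64 ≈ 892.52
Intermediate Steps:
P(r, t) = -4
(T(5)*6 + 1/(F + (C(-2, 2) + P(4, -3))*q))**2 = (5*6 + 1/(4 + (-2 - 4)*2))**2 = (30 + 1/(4 - 6*2))**2 = (30 + 1/(4 - 12))**2 = (30 + 1/(-8))**2 = (30 - 1/8)**2 = (239/8)**2 = 57121/64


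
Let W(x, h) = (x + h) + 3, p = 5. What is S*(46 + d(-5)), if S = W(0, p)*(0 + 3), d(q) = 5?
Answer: 1224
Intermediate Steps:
W(x, h) = 3 + h + x (W(x, h) = (h + x) + 3 = 3 + h + x)
S = 24 (S = (3 + 5 + 0)*(0 + 3) = 8*3 = 24)
S*(46 + d(-5)) = 24*(46 + 5) = 24*51 = 1224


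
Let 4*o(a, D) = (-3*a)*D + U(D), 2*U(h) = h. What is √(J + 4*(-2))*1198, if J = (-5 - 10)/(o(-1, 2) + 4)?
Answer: 2396*I*√1403/23 ≈ 3902.0*I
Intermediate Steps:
U(h) = h/2
o(a, D) = D/8 - 3*D*a/4 (o(a, D) = ((-3*a)*D + D/2)/4 = (-3*D*a + D/2)/4 = (D/2 - 3*D*a)/4 = D/8 - 3*D*a/4)
J = -60/23 (J = (-5 - 10)/((⅛)*2*(1 - 6*(-1)) + 4) = -15/((⅛)*2*(1 + 6) + 4) = -15/((⅛)*2*7 + 4) = -15/(7/4 + 4) = -15/23/4 = -15*4/23 = -60/23 ≈ -2.6087)
√(J + 4*(-2))*1198 = √(-60/23 + 4*(-2))*1198 = √(-60/23 - 8)*1198 = √(-244/23)*1198 = (2*I*√1403/23)*1198 = 2396*I*√1403/23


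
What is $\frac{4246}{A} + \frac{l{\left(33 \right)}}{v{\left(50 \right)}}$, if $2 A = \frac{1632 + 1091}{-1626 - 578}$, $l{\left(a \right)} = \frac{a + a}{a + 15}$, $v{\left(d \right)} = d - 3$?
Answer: $- \frac{7037324415}{1023848} \approx -6873.4$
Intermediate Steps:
$v{\left(d \right)} = -3 + d$
$l{\left(a \right)} = \frac{2 a}{15 + a}$
$A = - \frac{2723}{4408}$ ($A = \frac{\left(1632 + 1091\right) \frac{1}{-1626 - 578}}{2} = \frac{2723 \frac{1}{-2204}}{2} = \frac{2723 \left(- \frac{1}{2204}\right)}{2} = \frac{1}{2} \left(- \frac{2723}{2204}\right) = - \frac{2723}{4408} \approx -0.61774$)
$\frac{4246}{A} + \frac{l{\left(33 \right)}}{v{\left(50 \right)}} = \frac{4246}{- \frac{2723}{4408}} + \frac{2 \cdot 33 \frac{1}{15 + 33}}{-3 + 50} = 4246 \left(- \frac{4408}{2723}\right) + \frac{2 \cdot 33 \cdot \frac{1}{48}}{47} = - \frac{18716368}{2723} + 2 \cdot 33 \cdot \frac{1}{48} \cdot \frac{1}{47} = - \frac{18716368}{2723} + \frac{11}{8} \cdot \frac{1}{47} = - \frac{18716368}{2723} + \frac{11}{376} = - \frac{7037324415}{1023848}$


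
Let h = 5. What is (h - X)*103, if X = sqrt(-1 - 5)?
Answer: 515 - 103*I*sqrt(6) ≈ 515.0 - 252.3*I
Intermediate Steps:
X = I*sqrt(6) (X = sqrt(-6) = I*sqrt(6) ≈ 2.4495*I)
(h - X)*103 = (5 - I*sqrt(6))*103 = 515 - 103*I*sqrt(6)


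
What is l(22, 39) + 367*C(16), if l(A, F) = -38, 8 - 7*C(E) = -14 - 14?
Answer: 12946/7 ≈ 1849.4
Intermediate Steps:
C(E) = 36/7 (C(E) = 8/7 - (-14 - 14)/7 = 8/7 - ⅐*(-28) = 8/7 + 4 = 36/7)
l(22, 39) + 367*C(16) = -38 + 367*(36/7) = -38 + 13212/7 = 12946/7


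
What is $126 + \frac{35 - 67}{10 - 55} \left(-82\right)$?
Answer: $\frac{3046}{45} \approx 67.689$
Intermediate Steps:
$126 + \frac{35 - 67}{10 - 55} \left(-82\right) = 126 + - \frac{32}{-45} \left(-82\right) = 126 + \left(-32\right) \left(- \frac{1}{45}\right) \left(-82\right) = 126 + \frac{32}{45} \left(-82\right) = 126 - \frac{2624}{45} = \frac{3046}{45}$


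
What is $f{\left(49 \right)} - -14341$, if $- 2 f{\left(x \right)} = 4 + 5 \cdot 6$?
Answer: $14324$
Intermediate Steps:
$f{\left(x \right)} = -17$ ($f{\left(x \right)} = - \frac{4 + 5 \cdot 6}{2} = - \frac{4 + 30}{2} = \left(- \frac{1}{2}\right) 34 = -17$)
$f{\left(49 \right)} - -14341 = -17 - -14341 = -17 + 14341 = 14324$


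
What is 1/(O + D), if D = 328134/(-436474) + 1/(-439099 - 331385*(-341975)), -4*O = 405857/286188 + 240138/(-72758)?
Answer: -28508163930141756780519600/8016350436410283137059081 ≈ -3.5563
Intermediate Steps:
O = 2799662167/5949276144 (O = -(405857/286188 + 240138/(-72758))/4 = -(405857*(1/286188) + 240138*(-1/72758))/4 = -(405857/286188 - 120069/36379)/4 = -1/4*(-2799662167/1487319036) = 2799662167/5949276144 ≈ 0.47059)
D = -43229401187197063/57502452211218300 (D = 328134*(-1/436474) - 1/341975/(-770484) = -164067/218237 - 1/770484*(-1/341975) = -164067/218237 + 1/263486265900 = -43229401187197063/57502452211218300 ≈ -0.75178)
1/(O + D) = 1/(2799662167/5949276144 - 43229401187197063/57502452211218300) = 1/(-8016350436410283137059081/28508163930141756780519600) = -28508163930141756780519600/8016350436410283137059081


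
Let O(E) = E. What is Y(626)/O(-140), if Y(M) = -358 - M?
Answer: 246/35 ≈ 7.0286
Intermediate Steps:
Y(626)/O(-140) = (-358 - 1*626)/(-140) = (-358 - 626)*(-1/140) = -984*(-1/140) = 246/35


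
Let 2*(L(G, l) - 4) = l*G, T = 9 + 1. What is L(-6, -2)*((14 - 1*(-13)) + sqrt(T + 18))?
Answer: 270 + 20*sqrt(7) ≈ 322.92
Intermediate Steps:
T = 10
L(G, l) = 4 + G*l/2 (L(G, l) = 4 + (l*G)/2 = 4 + (G*l)/2 = 4 + G*l/2)
L(-6, -2)*((14 - 1*(-13)) + sqrt(T + 18)) = (4 + (1/2)*(-6)*(-2))*((14 - 1*(-13)) + sqrt(10 + 18)) = (4 + 6)*((14 + 13) + sqrt(28)) = 10*(27 + 2*sqrt(7)) = 270 + 20*sqrt(7)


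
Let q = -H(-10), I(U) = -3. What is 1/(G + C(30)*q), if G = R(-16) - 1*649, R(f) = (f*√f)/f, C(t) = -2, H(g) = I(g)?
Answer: -655/429041 - 4*I/429041 ≈ -0.0015267 - 9.3231e-6*I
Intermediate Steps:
H(g) = -3
q = 3 (q = -1*(-3) = 3)
R(f) = √f (R(f) = f^(3/2)/f = √f)
G = -649 + 4*I (G = √(-16) - 1*649 = 4*I - 649 = -649 + 4*I ≈ -649.0 + 4.0*I)
1/(G + C(30)*q) = 1/((-649 + 4*I) - 2*3) = 1/((-649 + 4*I) - 6) = 1/(-655 + 4*I) = (-655 - 4*I)/429041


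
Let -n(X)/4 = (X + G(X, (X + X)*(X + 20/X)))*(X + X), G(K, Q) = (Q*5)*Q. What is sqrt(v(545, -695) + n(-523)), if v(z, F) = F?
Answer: sqrt(6261695353766753) ≈ 7.9131e+7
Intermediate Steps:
G(K, Q) = 5*Q**2 (G(K, Q) = (5*Q)*Q = 5*Q**2)
n(X) = -8*X*(X + 20*X**2*(X + 20/X)**2) (n(X) = -4*(X + 5*((X + X)*(X + 20/X))**2)*(X + X) = -4*(X + 5*((2*X)*(X + 20/X))**2)*2*X = -4*(X + 5*(2*X*(X + 20/X))**2)*2*X = -4*(X + 5*(4*X**2*(X + 20/X)**2))*2*X = -4*(X + 20*X**2*(X + 20/X)**2)*2*X = -8*X*(X + 20*X**2*(X + 20/X)**2))
sqrt(v(545, -695) + n(-523)) = sqrt(-695 - 8*(-523)*(-523 + 20*(20 + (-523)**2)**2)) = sqrt(-695 - 8*(-523)*(-523 + 20*(20 + 273529)**2)) = sqrt(-695 - 8*(-523)*(-523 + 20*273549**2)) = sqrt(-695 - 8*(-523)*(-523 + 20*74829055401)) = sqrt(-695 - 8*(-523)*(-523 + 1496581108020)) = sqrt(-695 - 8*(-523)*1496581107497) = sqrt(-695 + 6261695353767448) = sqrt(6261695353766753)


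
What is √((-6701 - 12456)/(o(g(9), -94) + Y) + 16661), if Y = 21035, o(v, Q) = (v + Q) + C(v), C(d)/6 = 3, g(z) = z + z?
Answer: 12*√50909815495/20977 ≈ 129.07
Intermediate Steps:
g(z) = 2*z
C(d) = 18 (C(d) = 6*3 = 18)
o(v, Q) = 18 + Q + v (o(v, Q) = (v + Q) + 18 = (Q + v) + 18 = 18 + Q + v)
√((-6701 - 12456)/(o(g(9), -94) + Y) + 16661) = √((-6701 - 12456)/((18 - 94 + 2*9) + 21035) + 16661) = √(-19157/((18 - 94 + 18) + 21035) + 16661) = √(-19157/(-58 + 21035) + 16661) = √(-19157/20977 + 16661) = √(349478640/20977) = 12*√50909815495/20977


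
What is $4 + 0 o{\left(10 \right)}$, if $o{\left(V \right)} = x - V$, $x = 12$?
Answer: $4$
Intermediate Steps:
$o{\left(V \right)} = 12 - V$
$4 + 0 o{\left(10 \right)} = 4 + 0 \left(12 - 10\right) = 4 + 0 \cdot 2 = 4 + 0 = 4$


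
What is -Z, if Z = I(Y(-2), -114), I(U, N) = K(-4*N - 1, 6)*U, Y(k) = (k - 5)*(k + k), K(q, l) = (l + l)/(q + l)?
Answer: -336/461 ≈ -0.72885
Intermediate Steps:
K(q, l) = 2*l/(l + q) (K(q, l) = (2*l)/(l + q) = 2*l/(l + q))
Y(k) = 2*k*(-5 + k) (Y(k) = (-5 + k)*(2*k) = 2*k*(-5 + k))
I(U, N) = 12*U/(5 - 4*N) (I(U, N) = (2*6/(6 + (-4*N - 1)))*U = (2*6/(6 + (-1 - 4*N)))*U = (2*6/(5 - 4*N))*U = (12/(5 - 4*N))*U = 12*U/(5 - 4*N))
Z = 336/461 (Z = -12*2*(-2)*(-5 - 2)/(-5 + 4*(-114)) = -12*2*(-2)*(-7)/(-5 - 456) = -12*28/(-461) = -12*28*(-1/461) = 336/461 ≈ 0.72885)
-Z = -1*336/461 = -336/461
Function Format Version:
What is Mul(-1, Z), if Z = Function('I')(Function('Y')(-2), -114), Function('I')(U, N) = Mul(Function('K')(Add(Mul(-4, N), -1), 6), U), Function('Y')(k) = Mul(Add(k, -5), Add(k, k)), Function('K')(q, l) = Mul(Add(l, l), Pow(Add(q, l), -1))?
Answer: Rational(-336, 461) ≈ -0.72885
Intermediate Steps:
Function('K')(q, l) = Mul(2, l, Pow(Add(l, q), -1)) (Function('K')(q, l) = Mul(Mul(2, l), Pow(Add(l, q), -1)) = Mul(2, l, Pow(Add(l, q), -1)))
Function('Y')(k) = Mul(2, k, Add(-5, k)) (Function('Y')(k) = Mul(Add(-5, k), Mul(2, k)) = Mul(2, k, Add(-5, k)))
Function('I')(U, N) = Mul(12, U, Pow(Add(5, Mul(-4, N)), -1)) (Function('I')(U, N) = Mul(Mul(2, 6, Pow(Add(6, Add(Mul(-4, N), -1)), -1)), U) = Mul(Mul(2, 6, Pow(Add(6, Add(-1, Mul(-4, N))), -1)), U) = Mul(Mul(2, 6, Pow(Add(5, Mul(-4, N)), -1)), U) = Mul(Mul(12, Pow(Add(5, Mul(-4, N)), -1)), U) = Mul(12, U, Pow(Add(5, Mul(-4, N)), -1)))
Z = Rational(336, 461) (Z = Mul(-12, Mul(2, -2, Add(-5, -2)), Pow(Add(-5, Mul(4, -114)), -1)) = Mul(-12, Mul(2, -2, -7), Pow(Add(-5, -456), -1)) = Mul(-12, 28, Pow(-461, -1)) = Mul(-12, 28, Rational(-1, 461)) = Rational(336, 461) ≈ 0.72885)
Mul(-1, Z) = Mul(-1, Rational(336, 461)) = Rational(-336, 461)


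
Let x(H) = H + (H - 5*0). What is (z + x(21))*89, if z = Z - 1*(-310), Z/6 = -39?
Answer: 10502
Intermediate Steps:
Z = -234 (Z = 6*(-39) = -234)
z = 76 (z = -234 - 1*(-310) = -234 + 310 = 76)
x(H) = 2*H (x(H) = H + (H + 0) = H + H = 2*H)
(z + x(21))*89 = (76 + 2*21)*89 = (76 + 42)*89 = 118*89 = 10502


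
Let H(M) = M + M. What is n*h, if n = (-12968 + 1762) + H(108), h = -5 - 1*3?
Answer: 87920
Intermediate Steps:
H(M) = 2*M
h = -8 (h = -5 - 3 = -8)
n = -10990 (n = (-12968 + 1762) + 2*108 = -11206 + 216 = -10990)
n*h = -10990*(-8) = 87920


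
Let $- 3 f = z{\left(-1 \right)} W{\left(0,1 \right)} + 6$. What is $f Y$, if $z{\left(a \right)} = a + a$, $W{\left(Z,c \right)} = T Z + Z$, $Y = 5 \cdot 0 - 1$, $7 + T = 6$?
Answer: $2$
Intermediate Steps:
$T = -1$ ($T = -7 + 6 = -1$)
$Y = -1$ ($Y = 0 - 1 = -1$)
$W{\left(Z,c \right)} = 0$ ($W{\left(Z,c \right)} = - Z + Z = 0$)
$z{\left(a \right)} = 2 a$
$f = -2$ ($f = - \frac{2 \left(-1\right) 0 + 6}{3} = - \frac{\left(-2\right) 0 + 6}{3} = - \frac{0 + 6}{3} = \left(- \frac{1}{3}\right) 6 = -2$)
$f Y = \left(-2\right) \left(-1\right) = 2$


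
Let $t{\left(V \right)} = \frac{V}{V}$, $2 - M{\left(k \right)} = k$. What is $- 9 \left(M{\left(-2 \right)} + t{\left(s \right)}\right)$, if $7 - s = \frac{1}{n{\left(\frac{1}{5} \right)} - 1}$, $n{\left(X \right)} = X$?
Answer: $-45$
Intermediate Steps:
$M{\left(k \right)} = 2 - k$
$s = \frac{33}{4}$ ($s = 7 - \frac{1}{\frac{1}{5} - 1} = 7 - \frac{1}{- \frac{4}{5}} = 7 - - \frac{5}{4} = 7 + \frac{5}{4} = \frac{33}{4} \approx 8.25$)
$t{\left(V \right)} = 1$
$- 9 \left(M{\left(-2 \right)} + t{\left(s \right)}\right) = - 9 \left(\left(2 - -2\right) + 1\right) = - 9 \left(\left(2 + 2\right) + 1\right) = - 9 \left(4 + 1\right) = \left(-9\right) 5 = -45$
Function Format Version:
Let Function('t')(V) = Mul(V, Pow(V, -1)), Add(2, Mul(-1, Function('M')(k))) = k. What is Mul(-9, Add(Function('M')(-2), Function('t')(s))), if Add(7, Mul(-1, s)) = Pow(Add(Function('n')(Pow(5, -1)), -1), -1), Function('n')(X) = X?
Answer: -45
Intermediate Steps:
Function('M')(k) = Add(2, Mul(-1, k))
s = Rational(33, 4) (s = Add(7, Mul(-1, Pow(Add(Pow(5, -1), -1), -1))) = Add(7, Mul(-1, Pow(Add(Rational(1, 5), -1), -1))) = Add(7, Mul(-1, Pow(Rational(-4, 5), -1))) = Add(7, Mul(-1, Rational(-5, 4))) = Add(7, Rational(5, 4)) = Rational(33, 4) ≈ 8.2500)
Function('t')(V) = 1
Mul(-9, Add(Function('M')(-2), Function('t')(s))) = Mul(-9, Add(Add(2, Mul(-1, -2)), 1)) = Mul(-9, Add(Add(2, 2), 1)) = Mul(-9, Add(4, 1)) = Mul(-9, 5) = -45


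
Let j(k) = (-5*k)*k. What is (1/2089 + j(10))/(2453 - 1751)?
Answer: -1044499/1466478 ≈ -0.71225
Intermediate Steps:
j(k) = -5*k²
(1/2089 + j(10))/(2453 - 1751) = (1/2089 - 5*10²)/(2453 - 1751) = (1/2089 - 5*100)/702 = (1/2089 - 500)*(1/702) = -1044499/2089*1/702 = -1044499/1466478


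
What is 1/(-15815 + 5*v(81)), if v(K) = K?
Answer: -1/15410 ≈ -6.4893e-5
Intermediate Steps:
1/(-15815 + 5*v(81)) = 1/(-15815 + 5*81) = 1/(-15815 + 405) = 1/(-15410) = -1/15410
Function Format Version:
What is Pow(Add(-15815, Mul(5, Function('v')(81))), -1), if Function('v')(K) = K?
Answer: Rational(-1, 15410) ≈ -6.4893e-5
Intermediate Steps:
Pow(Add(-15815, Mul(5, Function('v')(81))), -1) = Pow(Add(-15815, Mul(5, 81)), -1) = Pow(Add(-15815, 405), -1) = Pow(-15410, -1) = Rational(-1, 15410)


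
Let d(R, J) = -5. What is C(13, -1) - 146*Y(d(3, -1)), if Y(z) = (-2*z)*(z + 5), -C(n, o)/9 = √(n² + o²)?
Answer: -9*√170 ≈ -117.35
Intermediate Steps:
C(n, o) = -9*√(n² + o²)
Y(z) = -2*z*(5 + z) (Y(z) = (-2*z)*(5 + z) = -2*z*(5 + z))
C(13, -1) - 146*Y(d(3, -1)) = -9*√(13² + (-1)²) - (-292)*(-5)*(5 - 5) = -9*√(169 + 1) - (-292)*(-5)*0 = -9*√170 - 146*0 = -9*√170 + 0 = -9*√170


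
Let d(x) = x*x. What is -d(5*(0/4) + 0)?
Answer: 0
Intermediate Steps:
d(x) = x²
-d(5*(0/4) + 0) = -(5*(0/4) + 0)² = -(5*(0*(¼)) + 0)² = -(5*0 + 0)² = -(0 + 0)² = -1*0² = -1*0 = 0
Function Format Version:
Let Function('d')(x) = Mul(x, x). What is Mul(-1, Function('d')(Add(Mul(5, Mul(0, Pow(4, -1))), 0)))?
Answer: 0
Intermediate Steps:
Function('d')(x) = Pow(x, 2)
Mul(-1, Function('d')(Add(Mul(5, Mul(0, Pow(4, -1))), 0))) = Mul(-1, Pow(Add(Mul(5, Mul(0, Pow(4, -1))), 0), 2)) = Mul(-1, Pow(Add(Mul(5, Mul(0, Rational(1, 4))), 0), 2)) = Mul(-1, Pow(Add(Mul(5, 0), 0), 2)) = Mul(-1, Pow(Add(0, 0), 2)) = Mul(-1, Pow(0, 2)) = Mul(-1, 0) = 0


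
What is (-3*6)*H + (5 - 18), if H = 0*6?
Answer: -13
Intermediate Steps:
H = 0
(-3*6)*H + (5 - 18) = -3*6*0 + (5 - 18) = -18*0 - 13 = 0 - 13 = -13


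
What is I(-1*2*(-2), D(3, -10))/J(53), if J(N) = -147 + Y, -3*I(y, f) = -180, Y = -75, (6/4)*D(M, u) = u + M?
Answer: -10/37 ≈ -0.27027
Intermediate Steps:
D(M, u) = 2*M/3 + 2*u/3 (D(M, u) = 2*(u + M)/3 = 2*(M + u)/3 = 2*M/3 + 2*u/3)
I(y, f) = 60 (I(y, f) = -⅓*(-180) = 60)
J(N) = -222 (J(N) = -147 - 75 = -222)
I(-1*2*(-2), D(3, -10))/J(53) = 60/(-222) = 60*(-1/222) = -10/37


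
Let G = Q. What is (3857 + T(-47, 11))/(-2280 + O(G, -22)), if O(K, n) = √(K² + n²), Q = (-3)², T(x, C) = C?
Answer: -1763808/1039567 - 3868*√565/5197835 ≈ -1.7144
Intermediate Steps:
Q = 9
G = 9
(3857 + T(-47, 11))/(-2280 + O(G, -22)) = (3857 + 11)/(-2280 + √(9² + (-22)²)) = 3868/(-2280 + √(81 + 484)) = 3868/(-2280 + √565)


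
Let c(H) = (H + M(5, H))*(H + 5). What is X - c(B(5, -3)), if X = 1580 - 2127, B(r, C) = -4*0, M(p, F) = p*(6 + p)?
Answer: -822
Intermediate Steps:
B(r, C) = 0
c(H) = (5 + H)*(55 + H) (c(H) = (H + 5*(6 + 5))*(H + 5) = (H + 5*11)*(5 + H) = (H + 55)*(5 + H) = (55 + H)*(5 + H) = (5 + H)*(55 + H))
X = -547
X - c(B(5, -3)) = -547 - (275 + 0² + 60*0) = -547 - (275 + 0 + 0) = -547 - 1*275 = -547 - 275 = -822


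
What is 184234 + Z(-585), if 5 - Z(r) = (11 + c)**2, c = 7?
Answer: 183915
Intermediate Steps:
Z(r) = -319 (Z(r) = 5 - (11 + 7)**2 = 5 - 1*18**2 = 5 - 1*324 = 5 - 324 = -319)
184234 + Z(-585) = 184234 - 319 = 183915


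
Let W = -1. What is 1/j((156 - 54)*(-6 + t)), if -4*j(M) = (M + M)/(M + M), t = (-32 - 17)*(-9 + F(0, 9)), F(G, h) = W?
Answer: -4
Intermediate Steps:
F(G, h) = -1
t = 490 (t = (-32 - 17)*(-9 - 1) = -49*(-10) = 490)
j(M) = -1/4 (j(M) = -(M + M)/(4*(M + M)) = -2*M/(4*(2*M)) = -2*M*1/(2*M)/4 = -1/4*1 = -1/4)
1/j((156 - 54)*(-6 + t)) = 1/(-1/4) = -4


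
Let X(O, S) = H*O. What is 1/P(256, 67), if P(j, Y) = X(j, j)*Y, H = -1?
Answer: -1/17152 ≈ -5.8302e-5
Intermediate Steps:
X(O, S) = -O
P(j, Y) = -Y*j (P(j, Y) = (-j)*Y = -Y*j)
1/P(256, 67) = 1/(-1*67*256) = 1/(-17152) = -1/17152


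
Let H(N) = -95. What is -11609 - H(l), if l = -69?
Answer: -11514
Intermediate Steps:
-11609 - H(l) = -11609 - 1*(-95) = -11609 + 95 = -11514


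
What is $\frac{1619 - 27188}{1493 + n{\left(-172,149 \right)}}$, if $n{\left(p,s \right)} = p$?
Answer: $- \frac{25569}{1321} \approx -19.356$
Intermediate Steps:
$\frac{1619 - 27188}{1493 + n{\left(-172,149 \right)}} = \frac{1619 - 27188}{1493 - 172} = - \frac{25569}{1321}$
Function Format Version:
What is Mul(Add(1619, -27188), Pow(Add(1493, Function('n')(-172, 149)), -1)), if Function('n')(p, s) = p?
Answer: Rational(-25569, 1321) ≈ -19.356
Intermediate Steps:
Mul(Add(1619, -27188), Pow(Add(1493, Function('n')(-172, 149)), -1)) = Mul(Add(1619, -27188), Pow(Add(1493, -172), -1)) = Mul(-25569, Pow(1321, -1)) = Mul(-25569, Rational(1, 1321)) = Rational(-25569, 1321)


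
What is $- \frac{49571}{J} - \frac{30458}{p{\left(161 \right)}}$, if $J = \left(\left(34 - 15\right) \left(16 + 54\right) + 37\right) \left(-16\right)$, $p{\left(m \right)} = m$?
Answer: $- \frac{658196445}{3521392} \approx -186.91$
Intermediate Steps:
$J = -21872$ ($J = \left(19 \cdot 70 + 37\right) \left(-16\right) = \left(1330 + 37\right) \left(-16\right) = 1367 \left(-16\right) = -21872$)
$- \frac{49571}{J} - \frac{30458}{p{\left(161 \right)}} = - \frac{49571}{-21872} - \frac{30458}{161} = \left(-49571\right) \left(- \frac{1}{21872}\right) - \frac{30458}{161} = \frac{49571}{21872} - \frac{30458}{161} = - \frac{658196445}{3521392}$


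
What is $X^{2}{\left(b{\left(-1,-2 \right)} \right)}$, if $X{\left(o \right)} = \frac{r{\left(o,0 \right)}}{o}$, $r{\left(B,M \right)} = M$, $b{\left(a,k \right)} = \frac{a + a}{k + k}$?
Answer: $0$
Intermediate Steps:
$b{\left(a,k \right)} = \frac{a}{k}$ ($b{\left(a,k \right)} = \frac{2 a}{2 k} = 2 a \frac{1}{2 k} = \frac{a}{k}$)
$X{\left(o \right)} = 0$ ($X{\left(o \right)} = \frac{0}{o} = 0$)
$X^{2}{\left(b{\left(-1,-2 \right)} \right)} = 0^{2} = 0$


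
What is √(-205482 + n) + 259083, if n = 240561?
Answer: 259083 + √35079 ≈ 2.5927e+5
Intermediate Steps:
√(-205482 + n) + 259083 = √(-205482 + 240561) + 259083 = √35079 + 259083 = 259083 + √35079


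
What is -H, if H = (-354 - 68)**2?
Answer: -178084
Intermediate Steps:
H = 178084 (H = (-422)**2 = 178084)
-H = -1*178084 = -178084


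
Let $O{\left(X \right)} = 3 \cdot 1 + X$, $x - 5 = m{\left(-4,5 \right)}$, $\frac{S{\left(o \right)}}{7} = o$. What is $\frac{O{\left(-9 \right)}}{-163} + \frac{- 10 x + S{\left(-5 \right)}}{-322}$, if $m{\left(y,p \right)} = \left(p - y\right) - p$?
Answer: $\frac{22307}{52486} \approx 0.42501$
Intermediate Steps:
$S{\left(o \right)} = 7 o$
$m{\left(y,p \right)} = - y$
$x = 9$ ($x = 5 - -4 = 5 + 4 = 9$)
$O{\left(X \right)} = 3 + X$
$\frac{O{\left(-9 \right)}}{-163} + \frac{- 10 x + S{\left(-5 \right)}}{-322} = \frac{3 - 9}{-163} + \frac{\left(-10\right) 9 + 7 \left(-5\right)}{-322} = \left(-6\right) \left(- \frac{1}{163}\right) + \left(-90 - 35\right) \left(- \frac{1}{322}\right) = \frac{6}{163} - - \frac{125}{322} = \frac{6}{163} + \frac{125}{322} = \frac{22307}{52486}$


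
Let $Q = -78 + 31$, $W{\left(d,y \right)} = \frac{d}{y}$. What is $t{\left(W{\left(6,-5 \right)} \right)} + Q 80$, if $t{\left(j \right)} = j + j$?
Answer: $- \frac{18812}{5} \approx -3762.4$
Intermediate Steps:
$t{\left(j \right)} = 2 j$
$Q = -47$
$t{\left(W{\left(6,-5 \right)} \right)} + Q 80 = 2 \frac{6}{-5} - 3760 = 2 \cdot 6 \left(- \frac{1}{5}\right) - 3760 = 2 \left(- \frac{6}{5}\right) - 3760 = - \frac{12}{5} - 3760 = - \frac{18812}{5}$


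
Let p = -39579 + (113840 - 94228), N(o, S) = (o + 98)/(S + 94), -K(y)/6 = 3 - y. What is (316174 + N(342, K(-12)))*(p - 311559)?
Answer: -104856369384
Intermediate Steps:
K(y) = -18 + 6*y (K(y) = -6*(3 - y) = -18 + 6*y)
N(o, S) = (98 + o)/(94 + S)
p = -19967 (p = -39579 + 19612 = -19967)
(316174 + N(342, K(-12)))*(p - 311559) = (316174 + (98 + 342)/(94 + (-18 + 6*(-12))))*(-19967 - 311559) = (316174 + 440/(94 + (-18 - 72)))*(-331526) = (316174 + 440/(94 - 90))*(-331526) = (316174 + 440/4)*(-331526) = (316174 + (¼)*440)*(-331526) = (316174 + 110)*(-331526) = 316284*(-331526) = -104856369384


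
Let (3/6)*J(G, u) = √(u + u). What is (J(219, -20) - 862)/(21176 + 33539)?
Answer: -862/54715 + 4*I*√10/54715 ≈ -0.015754 + 0.00023118*I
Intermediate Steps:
J(G, u) = 2*√2*√u (J(G, u) = 2*√(u + u) = 2*√(2*u) = 2*(√2*√u) = 2*√2*√u)
(J(219, -20) - 862)/(21176 + 33539) = (2*√2*√(-20) - 862)/(21176 + 33539) = (2*√2*(2*I*√5) - 862)/54715 = (4*I*√10 - 862)*(1/54715) = (-862 + 4*I*√10)*(1/54715) = -862/54715 + 4*I*√10/54715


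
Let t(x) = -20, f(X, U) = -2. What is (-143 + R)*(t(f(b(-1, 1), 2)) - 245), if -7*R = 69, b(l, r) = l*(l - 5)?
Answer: 283550/7 ≈ 40507.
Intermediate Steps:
b(l, r) = l*(-5 + l)
R = -69/7 (R = -1/7*69 = -69/7 ≈ -9.8571)
(-143 + R)*(t(f(b(-1, 1), 2)) - 245) = (-143 - 69/7)*(-20 - 245) = -1070/7*(-265) = 283550/7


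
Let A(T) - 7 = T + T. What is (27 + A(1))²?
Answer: 1296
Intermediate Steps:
A(T) = 7 + 2*T (A(T) = 7 + (T + T) = 7 + 2*T)
(27 + A(1))² = (27 + (7 + 2*1))² = (27 + (7 + 2))² = (27 + 9)² = 36² = 1296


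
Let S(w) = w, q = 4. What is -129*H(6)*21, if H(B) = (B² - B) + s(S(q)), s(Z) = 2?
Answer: -86688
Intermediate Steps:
H(B) = 2 + B² - B (H(B) = (B² - B) + 2 = 2 + B² - B)
-129*H(6)*21 = -129*(2 + 6² - 1*6)*21 = -129*(2 + 36 - 6)*21 = -129*32*21 = -4128*21 = -86688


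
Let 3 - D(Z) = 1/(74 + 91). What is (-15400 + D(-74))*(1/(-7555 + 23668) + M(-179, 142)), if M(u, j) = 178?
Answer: -1457292673238/531729 ≈ -2.7407e+6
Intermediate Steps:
D(Z) = 494/165 (D(Z) = 3 - 1/(74 + 91) = 3 - 1/165 = 494/165)
(-15400 + D(-74))*(1/(-7555 + 23668) + M(-179, 142)) = (-15400 + 494/165)*(1/(-7555 + 23668) + 178) = -2540506*(1/16113 + 178)/165 = -2540506/165*2868115/16113 = -1457292673238/531729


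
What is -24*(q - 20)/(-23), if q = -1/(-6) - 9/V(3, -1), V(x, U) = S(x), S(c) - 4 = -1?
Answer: -548/23 ≈ -23.826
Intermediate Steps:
S(c) = 3 (S(c) = 4 - 1 = 3)
V(x, U) = 3
q = -17/6 (q = -1/(-6) - 9/3 = -1*(-⅙) - 9*⅓ = ⅙ - 3 = -17/6 ≈ -2.8333)
-24*(q - 20)/(-23) = -24*(-17/6 - 20)/(-23) = -(-24)*(-137)/(23*6) = -24*137/138 = -548/23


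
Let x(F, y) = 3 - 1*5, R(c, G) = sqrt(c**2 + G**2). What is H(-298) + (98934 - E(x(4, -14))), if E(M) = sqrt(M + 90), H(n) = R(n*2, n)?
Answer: 98934 - 2*sqrt(22) + 298*sqrt(5) ≈ 99591.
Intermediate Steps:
R(c, G) = sqrt(G**2 + c**2)
x(F, y) = -2 (x(F, y) = 3 - 5 = -2)
H(n) = sqrt(5)*sqrt(n**2) (H(n) = sqrt(n**2 + (n*2)**2) = sqrt(n**2 + (2*n)**2) = sqrt(n**2 + 4*n**2) = sqrt(5*n**2) = sqrt(5)*sqrt(n**2))
E(M) = sqrt(90 + M)
H(-298) + (98934 - E(x(4, -14))) = sqrt(5)*sqrt((-298)**2) + (98934 - sqrt(90 - 2)) = sqrt(5)*sqrt(88804) + (98934 - sqrt(88)) = sqrt(5)*298 + (98934 - 2*sqrt(22)) = 298*sqrt(5) + (98934 - 2*sqrt(22)) = 98934 - 2*sqrt(22) + 298*sqrt(5)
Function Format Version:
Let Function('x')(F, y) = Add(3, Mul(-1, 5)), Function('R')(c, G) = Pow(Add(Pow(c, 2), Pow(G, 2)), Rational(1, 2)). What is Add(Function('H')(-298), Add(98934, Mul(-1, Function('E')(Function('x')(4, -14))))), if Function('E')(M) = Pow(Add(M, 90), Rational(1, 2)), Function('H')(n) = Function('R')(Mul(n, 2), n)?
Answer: Add(98934, Mul(-2, Pow(22, Rational(1, 2))), Mul(298, Pow(5, Rational(1, 2)))) ≈ 99591.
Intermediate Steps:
Function('R')(c, G) = Pow(Add(Pow(G, 2), Pow(c, 2)), Rational(1, 2))
Function('x')(F, y) = -2 (Function('x')(F, y) = Add(3, -5) = -2)
Function('H')(n) = Mul(Pow(5, Rational(1, 2)), Pow(Pow(n, 2), Rational(1, 2))) (Function('H')(n) = Pow(Add(Pow(n, 2), Pow(Mul(n, 2), 2)), Rational(1, 2)) = Pow(Add(Pow(n, 2), Pow(Mul(2, n), 2)), Rational(1, 2)) = Pow(Add(Pow(n, 2), Mul(4, Pow(n, 2))), Rational(1, 2)) = Pow(Mul(5, Pow(n, 2)), Rational(1, 2)) = Mul(Pow(5, Rational(1, 2)), Pow(Pow(n, 2), Rational(1, 2))))
Function('E')(M) = Pow(Add(90, M), Rational(1, 2))
Add(Function('H')(-298), Add(98934, Mul(-1, Function('E')(Function('x')(4, -14))))) = Add(Mul(Pow(5, Rational(1, 2)), Pow(Pow(-298, 2), Rational(1, 2))), Add(98934, Mul(-1, Pow(Add(90, -2), Rational(1, 2))))) = Add(Mul(Pow(5, Rational(1, 2)), Pow(88804, Rational(1, 2))), Add(98934, Mul(-1, Pow(88, Rational(1, 2))))) = Add(Mul(Pow(5, Rational(1, 2)), 298), Add(98934, Mul(-1, Mul(2, Pow(22, Rational(1, 2)))))) = Add(Mul(298, Pow(5, Rational(1, 2))), Add(98934, Mul(-2, Pow(22, Rational(1, 2))))) = Add(98934, Mul(-2, Pow(22, Rational(1, 2))), Mul(298, Pow(5, Rational(1, 2))))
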